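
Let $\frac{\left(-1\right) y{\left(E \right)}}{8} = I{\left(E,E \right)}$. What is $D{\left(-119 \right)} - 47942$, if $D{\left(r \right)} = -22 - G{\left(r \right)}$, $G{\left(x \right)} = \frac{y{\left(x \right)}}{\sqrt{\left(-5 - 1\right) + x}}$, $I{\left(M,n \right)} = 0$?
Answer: $-47964$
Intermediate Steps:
$y{\left(E \right)} = 0$ ($y{\left(E \right)} = \left(-8\right) 0 = 0$)
$G{\left(x \right)} = 0$ ($G{\left(x \right)} = \frac{0}{\sqrt{\left(-5 - 1\right) + x}} = \frac{0}{\sqrt{-6 + x}} = 0$)
$D{\left(r \right)} = -22$ ($D{\left(r \right)} = -22 - 0 = -22 + 0 = -22$)
$D{\left(-119 \right)} - 47942 = -22 - 47942 = -47964$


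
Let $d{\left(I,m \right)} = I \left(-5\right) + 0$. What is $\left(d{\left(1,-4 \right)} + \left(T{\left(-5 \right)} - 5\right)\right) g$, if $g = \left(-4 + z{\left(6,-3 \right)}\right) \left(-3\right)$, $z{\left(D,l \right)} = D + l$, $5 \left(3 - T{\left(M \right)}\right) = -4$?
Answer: $- \frac{93}{5} \approx -18.6$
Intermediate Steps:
$T{\left(M \right)} = \frac{19}{5}$ ($T{\left(M \right)} = 3 - - \frac{4}{5} = 3 + \frac{4}{5} = \frac{19}{5}$)
$d{\left(I,m \right)} = - 5 I$ ($d{\left(I,m \right)} = - 5 I + 0 = - 5 I$)
$g = 3$ ($g = \left(-4 + \left(6 - 3\right)\right) \left(-3\right) = \left(-4 + 3\right) \left(-3\right) = \left(-1\right) \left(-3\right) = 3$)
$\left(d{\left(1,-4 \right)} + \left(T{\left(-5 \right)} - 5\right)\right) g = \left(\left(-5\right) 1 + \left(\frac{19}{5} - 5\right)\right) 3 = \left(-5 + \left(\frac{19}{5} - 5\right)\right) 3 = \left(-5 - \frac{6}{5}\right) 3 = \left(- \frac{31}{5}\right) 3 = - \frac{93}{5}$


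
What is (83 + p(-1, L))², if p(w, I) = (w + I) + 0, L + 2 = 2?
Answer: 6724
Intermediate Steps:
L = 0 (L = -2 + 2 = 0)
p(w, I) = I + w (p(w, I) = (I + w) + 0 = I + w)
(83 + p(-1, L))² = (83 + (0 - 1))² = (83 - 1)² = 82² = 6724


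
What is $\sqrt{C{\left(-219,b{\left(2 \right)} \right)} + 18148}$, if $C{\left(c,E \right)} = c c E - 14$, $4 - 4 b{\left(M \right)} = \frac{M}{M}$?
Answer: $\frac{\sqrt{216419}}{2} \approx 232.6$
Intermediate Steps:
$b{\left(M \right)} = \frac{3}{4}$ ($b{\left(M \right)} = 1 - \frac{M \frac{1}{M}}{4} = 1 - \frac{1}{4} = \frac{3}{4}$)
$C{\left(c,E \right)} = -14 + E c^{2}$ ($C{\left(c,E \right)} = c^{2} E - 14 = E c^{2} - 14 = -14 + E c^{2}$)
$\sqrt{C{\left(-219,b{\left(2 \right)} \right)} + 18148} = \sqrt{\left(-14 + \frac{3 \left(-219\right)^{2}}{4}\right) + 18148} = \sqrt{\left(-14 + \frac{3}{4} \cdot 47961\right) + 18148} = \sqrt{\left(-14 + \frac{143883}{4}\right) + 18148} = \sqrt{\frac{143827}{4} + 18148} = \sqrt{\frac{216419}{4}} = \frac{\sqrt{216419}}{2}$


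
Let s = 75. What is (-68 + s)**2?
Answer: 49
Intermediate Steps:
(-68 + s)**2 = (-68 + 75)**2 = 7**2 = 49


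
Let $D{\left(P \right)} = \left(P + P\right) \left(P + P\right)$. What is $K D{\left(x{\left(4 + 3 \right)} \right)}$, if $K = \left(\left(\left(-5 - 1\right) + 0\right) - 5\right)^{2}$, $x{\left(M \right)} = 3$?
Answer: $4356$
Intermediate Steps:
$K = 121$ ($K = \left(\left(-6 + 0\right) - 5\right)^{2} = \left(-6 - 5\right)^{2} = \left(-11\right)^{2} = 121$)
$D{\left(P \right)} = 4 P^{2}$ ($D{\left(P \right)} = 2 P 2 P = 4 P^{2}$)
$K D{\left(x{\left(4 + 3 \right)} \right)} = 121 \cdot 4 \cdot 3^{2} = 121 \cdot 4 \cdot 9 = 121 \cdot 36 = 4356$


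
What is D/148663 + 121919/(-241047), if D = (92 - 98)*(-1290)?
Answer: -16259140517/35834770161 ≈ -0.45373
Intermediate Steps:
D = 7740 (D = -6*(-1290) = 7740)
D/148663 + 121919/(-241047) = 7740/148663 + 121919/(-241047) = 7740*(1/148663) + 121919*(-1/241047) = 7740/148663 - 121919/241047 = -16259140517/35834770161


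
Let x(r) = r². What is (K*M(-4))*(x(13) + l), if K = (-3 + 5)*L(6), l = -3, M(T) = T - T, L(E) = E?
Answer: 0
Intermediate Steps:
M(T) = 0
K = 12 (K = (-3 + 5)*6 = 2*6 = 12)
(K*M(-4))*(x(13) + l) = (12*0)*(13² - 3) = 0*(169 - 3) = 0*166 = 0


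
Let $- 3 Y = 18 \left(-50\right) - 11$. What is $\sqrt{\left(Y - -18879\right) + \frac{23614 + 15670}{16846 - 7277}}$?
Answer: $\frac{2 \sqrt{80671747038}}{4101} \approx 138.52$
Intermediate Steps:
$Y = \frac{911}{3}$ ($Y = - \frac{18 \left(-50\right) - 11}{3} = - \frac{-900 - 11}{3} = \left(- \frac{1}{3}\right) \left(-911\right) = \frac{911}{3} \approx 303.67$)
$\sqrt{\left(Y - -18879\right) + \frac{23614 + 15670}{16846 - 7277}} = \sqrt{\left(\frac{911}{3} - -18879\right) + \frac{23614 + 15670}{16846 - 7277}} = \sqrt{\left(\frac{911}{3} + 18879\right) + \frac{39284}{9569}} = \sqrt{\frac{57548}{3} + 39284 \cdot \frac{1}{9569}} = \sqrt{\frac{57548}{3} + \frac{5612}{1367}} = \sqrt{\frac{78684952}{4101}} = \frac{2 \sqrt{80671747038}}{4101}$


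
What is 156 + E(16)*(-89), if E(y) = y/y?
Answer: 67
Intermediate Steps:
E(y) = 1
156 + E(16)*(-89) = 156 + 1*(-89) = 156 - 89 = 67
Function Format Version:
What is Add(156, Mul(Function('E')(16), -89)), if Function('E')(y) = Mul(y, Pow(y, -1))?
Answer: 67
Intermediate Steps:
Function('E')(y) = 1
Add(156, Mul(Function('E')(16), -89)) = Add(156, Mul(1, -89)) = Add(156, -89) = 67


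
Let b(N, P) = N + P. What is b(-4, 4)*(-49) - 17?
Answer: -17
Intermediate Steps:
b(-4, 4)*(-49) - 17 = (-4 + 4)*(-49) - 17 = 0*(-49) - 17 = 0 - 17 = -17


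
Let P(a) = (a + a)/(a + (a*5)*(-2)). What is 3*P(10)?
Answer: -⅔ ≈ -0.66667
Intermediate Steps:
P(a) = -2/9 (P(a) = (2*a)/(a + (5*a)*(-2)) = (2*a)/(a - 10*a) = (2*a)/((-9*a)) = (2*a)*(-1/(9*a)) = -2/9)
3*P(10) = 3*(-2/9) = -⅔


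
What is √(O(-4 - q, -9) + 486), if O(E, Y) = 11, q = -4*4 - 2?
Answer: √497 ≈ 22.293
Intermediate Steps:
q = -18 (q = -16 - 2 = -18)
√(O(-4 - q, -9) + 486) = √(11 + 486) = √497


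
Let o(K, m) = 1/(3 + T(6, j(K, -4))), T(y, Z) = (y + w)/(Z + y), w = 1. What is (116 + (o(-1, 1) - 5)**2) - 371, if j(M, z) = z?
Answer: -39126/169 ≈ -231.51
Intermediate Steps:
T(y, Z) = (1 + y)/(Z + y) (T(y, Z) = (y + 1)/(Z + y) = (1 + y)/(Z + y))
o(K, m) = 2/13 (o(K, m) = 1/(3 + (1 + 6)/(-4 + 6)) = 1/(3 + 7/2) = 1/(13/2) = 2/13)
(116 + (o(-1, 1) - 5)**2) - 371 = (116 + (2/13 - 5)**2) - 371 = (116 + (-63/13)**2) - 371 = (116 + 3969/169) - 371 = 23573/169 - 371 = -39126/169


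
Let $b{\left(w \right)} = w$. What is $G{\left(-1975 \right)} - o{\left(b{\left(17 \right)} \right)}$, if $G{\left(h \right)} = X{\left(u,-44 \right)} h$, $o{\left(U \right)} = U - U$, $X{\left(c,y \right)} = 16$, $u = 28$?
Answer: $-31600$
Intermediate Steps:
$o{\left(U \right)} = 0$
$G{\left(h \right)} = 16 h$
$G{\left(-1975 \right)} - o{\left(b{\left(17 \right)} \right)} = 16 \left(-1975\right) - 0 = -31600 + 0 = -31600$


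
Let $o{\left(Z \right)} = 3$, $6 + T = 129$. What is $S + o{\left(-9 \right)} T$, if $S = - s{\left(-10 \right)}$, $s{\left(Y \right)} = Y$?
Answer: $379$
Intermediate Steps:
$T = 123$ ($T = -6 + 129 = 123$)
$S = 10$ ($S = \left(-1\right) \left(-10\right) = 10$)
$S + o{\left(-9 \right)} T = 10 + 3 \cdot 123 = 10 + 369 = 379$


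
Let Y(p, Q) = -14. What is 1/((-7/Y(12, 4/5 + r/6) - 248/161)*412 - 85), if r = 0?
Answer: -161/82695 ≈ -0.0019469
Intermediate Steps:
1/((-7/Y(12, 4/5 + r/6) - 248/161)*412 - 85) = 1/((-7/(-14) - 248/161)*412 - 85) = 1/((-7*(-1/14) - 248*1/161)*412 - 85) = 1/((½ - 248/161)*412 - 85) = 1/(-335/322*412 - 85) = 1/(-69010/161 - 85) = 1/(-82695/161) = -161/82695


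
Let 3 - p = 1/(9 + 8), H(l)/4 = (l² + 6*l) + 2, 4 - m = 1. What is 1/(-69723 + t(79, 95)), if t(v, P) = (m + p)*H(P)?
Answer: 17/2691897 ≈ 6.3152e-6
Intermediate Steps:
m = 3 (m = 4 - 1*1 = 4 - 1 = 3)
H(l) = 8 + 4*l² + 24*l (H(l) = 4*((l² + 6*l) + 2) = 4*(2 + l² + 6*l) = 8 + 4*l² + 24*l)
p = 50/17 (p = 3 - 1/(9 + 8) = 3 - 1/17 = 50/17 ≈ 2.9412)
t(v, P) = 808/17 + 404*P²/17 + 2424*P/17 (t(v, P) = (3 + 50/17)*(8 + 4*P² + 24*P) = 101*(8 + 4*P² + 24*P)/17 = 808/17 + 404*P²/17 + 2424*P/17)
1/(-69723 + t(79, 95)) = 1/(-69723 + (808/17 + (404/17)*95² + (2424/17)*95)) = 1/(-69723 + (808/17 + (404/17)*9025 + 230280/17)) = 1/(-69723 + (808/17 + 3646100/17 + 230280/17)) = 1/(-69723 + 3877188/17) = 1/(2691897/17) = 17/2691897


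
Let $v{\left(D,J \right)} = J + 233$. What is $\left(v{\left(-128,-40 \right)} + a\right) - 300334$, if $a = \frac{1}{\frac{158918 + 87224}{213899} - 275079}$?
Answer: $- \frac{17659959345553838}{58838876879} \approx -3.0014 \cdot 10^{5}$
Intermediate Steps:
$v{\left(D,J \right)} = 233 + J$
$a = - \frac{213899}{58838876879}$ ($a = \frac{1}{246142 \cdot \frac{1}{213899} - 275079} = \frac{1}{\frac{246142}{213899} - 275079} = \frac{1}{- \frac{58838876879}{213899}} = - \frac{213899}{58838876879} \approx -3.6353 \cdot 10^{-6}$)
$\left(v{\left(-128,-40 \right)} + a\right) - 300334 = \left(\left(233 - 40\right) - \frac{213899}{58838876879}\right) - 300334 = \left(193 - \frac{213899}{58838876879}\right) - 300334 = \frac{11355903023748}{58838876879} - 300334 = - \frac{17659959345553838}{58838876879}$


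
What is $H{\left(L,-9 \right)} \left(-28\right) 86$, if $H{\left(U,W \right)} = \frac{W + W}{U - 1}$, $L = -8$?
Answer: $-4816$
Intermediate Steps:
$H{\left(U,W \right)} = \frac{2 W}{-1 + U}$
$H{\left(L,-9 \right)} \left(-28\right) 86 = 2 \left(-9\right) \frac{1}{-1 - 8} \left(-28\right) 86 = 2 \left(-9\right) \frac{1}{-9} \left(-28\right) 86 = 2 \left(-9\right) \left(- \frac{1}{9}\right) \left(-28\right) 86 = 2 \left(-28\right) 86 = \left(-56\right) 86 = -4816$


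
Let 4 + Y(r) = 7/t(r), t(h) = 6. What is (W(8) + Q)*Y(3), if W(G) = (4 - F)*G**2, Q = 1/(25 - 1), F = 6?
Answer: 52207/144 ≈ 362.55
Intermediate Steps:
Y(r) = -17/6 (Y(r) = -4 + 7/6 = -17/6)
Q = 1/24 ≈ 0.041667
W(G) = -2*G**2 (W(G) = (4 - 1*6)*G**2 = (4 - 6)*G**2 = -2*G**2)
(W(8) + Q)*Y(3) = (-2*8**2 + 1/24)*(-17/6) = (-2*64 + 1/24)*(-17/6) = (-128 + 1/24)*(-17/6) = -3071/24*(-17/6) = 52207/144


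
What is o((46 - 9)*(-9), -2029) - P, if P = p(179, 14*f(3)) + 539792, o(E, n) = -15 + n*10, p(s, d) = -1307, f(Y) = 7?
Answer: -558790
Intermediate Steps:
o(E, n) = -15 + 10*n
P = 538485 (P = -1307 + 539792 = 538485)
o((46 - 9)*(-9), -2029) - P = (-15 + 10*(-2029)) - 1*538485 = (-15 - 20290) - 538485 = -20305 - 538485 = -558790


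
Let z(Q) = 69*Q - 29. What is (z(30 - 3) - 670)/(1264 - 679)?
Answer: 388/195 ≈ 1.9897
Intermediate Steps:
z(Q) = -29 + 69*Q
(z(30 - 3) - 670)/(1264 - 679) = ((-29 + 69*(30 - 3)) - 670)/(1264 - 679) = ((-29 + 69*27) - 670)/585 = ((-29 + 1863) - 670)*(1/585) = (1834 - 670)*(1/585) = 1164*(1/585) = 388/195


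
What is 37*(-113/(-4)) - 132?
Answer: 3653/4 ≈ 913.25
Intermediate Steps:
37*(-113/(-4)) - 132 = 37*(-113*(-¼)) - 132 = 37*(113/4) - 132 = 4181/4 - 132 = 3653/4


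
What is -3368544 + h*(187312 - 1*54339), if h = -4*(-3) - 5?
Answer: -2437733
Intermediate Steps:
h = 7 (h = 12 - 5 = 7)
-3368544 + h*(187312 - 1*54339) = -3368544 + 7*(187312 - 1*54339) = -3368544 + 7*(187312 - 54339) = -3368544 + 7*132973 = -3368544 + 930811 = -2437733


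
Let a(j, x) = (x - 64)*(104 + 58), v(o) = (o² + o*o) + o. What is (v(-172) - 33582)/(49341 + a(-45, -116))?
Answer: 25414/20181 ≈ 1.2593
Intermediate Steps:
v(o) = o + 2*o² (v(o) = (o² + o²) + o = 2*o² + o = o + 2*o²)
a(j, x) = -10368 + 162*x (a(j, x) = (-64 + x)*162 = -10368 + 162*x)
(v(-172) - 33582)/(49341 + a(-45, -116)) = (-172*(1 + 2*(-172)) - 33582)/(49341 + (-10368 + 162*(-116))) = (-172*(1 - 344) - 33582)/(49341 + (-10368 - 18792)) = (-172*(-343) - 33582)/(49341 - 29160) = (58996 - 33582)/20181 = 25414*(1/20181) = 25414/20181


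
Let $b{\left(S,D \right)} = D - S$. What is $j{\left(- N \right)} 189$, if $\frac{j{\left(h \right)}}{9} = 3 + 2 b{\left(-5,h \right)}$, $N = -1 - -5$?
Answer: $8505$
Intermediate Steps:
$N = 4$ ($N = -1 + 5 = 4$)
$j{\left(h \right)} = 117 + 18 h$ ($j{\left(h \right)} = 9 \left(3 + 2 \left(h - -5\right)\right) = 9 \left(3 + 2 \left(h + 5\right)\right) = 9 \left(3 + 2 \left(5 + h\right)\right) = 9 \left(3 + \left(10 + 2 h\right)\right) = 9 \left(13 + 2 h\right) = 117 + 18 h$)
$j{\left(- N \right)} 189 = \left(117 + 18 \left(\left(-1\right) 4\right)\right) 189 = \left(117 + 18 \left(-4\right)\right) 189 = \left(117 - 72\right) 189 = 45 \cdot 189 = 8505$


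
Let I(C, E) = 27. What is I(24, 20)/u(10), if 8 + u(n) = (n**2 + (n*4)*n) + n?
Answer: 27/502 ≈ 0.053785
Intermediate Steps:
u(n) = -8 + n + 5*n**2 (u(n) = -8 + ((n**2 + (n*4)*n) + n) = -8 + ((n**2 + (4*n)*n) + n) = -8 + ((n**2 + 4*n**2) + n) = -8 + (5*n**2 + n) = -8 + (n + 5*n**2) = -8 + n + 5*n**2)
I(24, 20)/u(10) = 27/(-8 + 10 + 5*10**2) = 27/(-8 + 10 + 5*100) = 27/(-8 + 10 + 500) = 27/502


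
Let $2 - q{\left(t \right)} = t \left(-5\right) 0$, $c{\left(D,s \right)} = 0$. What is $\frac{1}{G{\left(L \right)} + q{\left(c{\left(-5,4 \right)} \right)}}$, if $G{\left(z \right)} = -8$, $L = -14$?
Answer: $- \frac{1}{6} \approx -0.16667$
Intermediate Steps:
$q{\left(t \right)} = 2$ ($q{\left(t \right)} = 2 - t \left(-5\right) 0 = 2 - - 5 t 0 = 2 - 0 = 2 + 0 = 2$)
$\frac{1}{G{\left(L \right)} + q{\left(c{\left(-5,4 \right)} \right)}} = \frac{1}{-8 + 2} = \frac{1}{-6} = - \frac{1}{6}$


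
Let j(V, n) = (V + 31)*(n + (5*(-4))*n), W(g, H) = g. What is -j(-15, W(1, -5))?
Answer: 304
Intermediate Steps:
j(V, n) = -19*n*(31 + V) (j(V, n) = (31 + V)*(n - 20*n) = (31 + V)*(-19*n) = -19*n*(31 + V))
-j(-15, W(1, -5)) = -(-19)*(31 - 15) = -(-19)*16 = -1*(-304) = 304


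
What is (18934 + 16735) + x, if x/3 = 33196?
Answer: 135257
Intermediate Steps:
x = 99588 (x = 3*33196 = 99588)
(18934 + 16735) + x = (18934 + 16735) + 99588 = 35669 + 99588 = 135257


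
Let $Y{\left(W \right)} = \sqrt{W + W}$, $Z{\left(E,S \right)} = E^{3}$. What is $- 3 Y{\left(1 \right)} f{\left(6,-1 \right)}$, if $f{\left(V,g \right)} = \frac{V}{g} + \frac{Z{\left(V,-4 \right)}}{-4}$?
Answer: $180 \sqrt{2} \approx 254.56$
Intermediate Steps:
$Y{\left(W \right)} = \sqrt{2} \sqrt{W}$ ($Y{\left(W \right)} = \sqrt{2 W} = \sqrt{2} \sqrt{W}$)
$f{\left(V,g \right)} = - \frac{V^{3}}{4} + \frac{V}{g}$ ($f{\left(V,g \right)} = \frac{V}{g} + \frac{V^{3}}{-4} = \frac{V}{g} + V^{3} \left(- \frac{1}{4}\right) = \frac{V}{g} - \frac{V^{3}}{4} = - \frac{V^{3}}{4} + \frac{V}{g}$)
$- 3 Y{\left(1 \right)} f{\left(6,-1 \right)} = - 3 \sqrt{2} \sqrt{1} \left(- \frac{6^{3}}{4} + \frac{6}{-1}\right) = - 3 \sqrt{2} \cdot 1 \left(\left(- \frac{1}{4}\right) 216 + 6 \left(-1\right)\right) = - 3 \sqrt{2} \left(-54 - 6\right) = - 3 \sqrt{2} \left(-60\right) = 180 \sqrt{2}$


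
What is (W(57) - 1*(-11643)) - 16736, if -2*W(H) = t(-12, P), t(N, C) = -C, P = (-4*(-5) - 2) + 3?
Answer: -10165/2 ≈ -5082.5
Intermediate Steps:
P = 21 (P = (20 - 2) + 3 = 18 + 3 = 21)
W(H) = 21/2 (W(H) = -(-1)*21/2 = -1/2*(-21) = 21/2)
(W(57) - 1*(-11643)) - 16736 = (21/2 - 1*(-11643)) - 16736 = (21/2 + 11643) - 16736 = 23307/2 - 16736 = -10165/2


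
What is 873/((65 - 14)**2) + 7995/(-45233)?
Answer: 2077046/13072337 ≈ 0.15889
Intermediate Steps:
873/((65 - 14)**2) + 7995/(-45233) = 873/(51**2) + 7995*(-1/45233) = 873/2601 - 7995/45233 = 873*(1/2601) - 7995/45233 = 97/289 - 7995/45233 = 2077046/13072337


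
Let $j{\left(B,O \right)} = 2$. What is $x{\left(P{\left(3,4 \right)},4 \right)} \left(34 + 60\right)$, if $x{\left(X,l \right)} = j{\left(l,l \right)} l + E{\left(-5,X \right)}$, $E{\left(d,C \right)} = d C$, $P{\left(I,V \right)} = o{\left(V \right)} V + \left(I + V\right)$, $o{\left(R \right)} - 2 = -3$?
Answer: $-658$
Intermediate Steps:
$o{\left(R \right)} = -1$ ($o{\left(R \right)} = 2 - 3 = -1$)
$P{\left(I,V \right)} = I$ ($P{\left(I,V \right)} = - V + \left(I + V\right) = I$)
$E{\left(d,C \right)} = C d$
$x{\left(X,l \right)} = - 5 X + 2 l$ ($x{\left(X,l \right)} = 2 l + X \left(-5\right) = 2 l - 5 X = - 5 X + 2 l$)
$x{\left(P{\left(3,4 \right)},4 \right)} \left(34 + 60\right) = \left(\left(-5\right) 3 + 2 \cdot 4\right) \left(34 + 60\right) = \left(-15 + 8\right) 94 = \left(-7\right) 94 = -658$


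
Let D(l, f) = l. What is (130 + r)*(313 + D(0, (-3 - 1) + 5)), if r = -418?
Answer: -90144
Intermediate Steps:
(130 + r)*(313 + D(0, (-3 - 1) + 5)) = (130 - 418)*(313 + 0) = -288*313 = -90144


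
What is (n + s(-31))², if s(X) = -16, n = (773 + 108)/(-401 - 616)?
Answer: 294225409/1034289 ≈ 284.47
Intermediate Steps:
n = -881/1017 (n = 881/(-1017) = 881*(-1/1017) = -881/1017 ≈ -0.86627)
(n + s(-31))² = (-881/1017 - 16)² = (-17153/1017)² = 294225409/1034289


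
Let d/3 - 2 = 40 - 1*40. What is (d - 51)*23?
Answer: -1035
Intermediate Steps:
d = 6 (d = 6 + 3*(40 - 1*40) = 6 + 3*(40 - 40) = 6 + 3*0 = 6 + 0 = 6)
(d - 51)*23 = (6 - 51)*23 = -45*23 = -1035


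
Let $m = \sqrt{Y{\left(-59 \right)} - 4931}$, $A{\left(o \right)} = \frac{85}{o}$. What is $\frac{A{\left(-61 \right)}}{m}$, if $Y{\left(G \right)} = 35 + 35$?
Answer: $\frac{85 i \sqrt{4861}}{296521} \approx 0.019986 i$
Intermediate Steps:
$Y{\left(G \right)} = 70$
$m = i \sqrt{4861}$ ($m = \sqrt{70 - 4931} = \sqrt{-4861} = i \sqrt{4861} \approx 69.721 i$)
$\frac{A{\left(-61 \right)}}{m} = \frac{85 \frac{1}{-61}}{i \sqrt{4861}} = 85 \left(- \frac{1}{61}\right) \left(- \frac{i \sqrt{4861}}{4861}\right) = - \frac{85 \left(- \frac{i \sqrt{4861}}{4861}\right)}{61} = \frac{85 i \sqrt{4861}}{296521}$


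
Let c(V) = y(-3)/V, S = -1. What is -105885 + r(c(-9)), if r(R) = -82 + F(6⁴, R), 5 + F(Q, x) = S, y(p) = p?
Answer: -105973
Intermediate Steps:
F(Q, x) = -6 (F(Q, x) = -5 - 1 = -6)
c(V) = -3/V
r(R) = -88 (r(R) = -82 - 6 = -88)
-105885 + r(c(-9)) = -105885 - 88 = -105973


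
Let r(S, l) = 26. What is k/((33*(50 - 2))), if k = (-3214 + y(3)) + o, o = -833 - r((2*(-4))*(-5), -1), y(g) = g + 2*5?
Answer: -1015/396 ≈ -2.5631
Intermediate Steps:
y(g) = 10 + g (y(g) = g + 10 = 10 + g)
o = -859 (o = -833 - 1*26 = -833 - 26 = -859)
k = -4060 (k = (-3214 + (10 + 3)) - 859 = (-3214 + 13) - 859 = -3201 - 859 = -4060)
k/((33*(50 - 2))) = -4060*1/(33*(50 - 2)) = -4060/(33*48) = -4060/1584 = -4060*1/1584 = -1015/396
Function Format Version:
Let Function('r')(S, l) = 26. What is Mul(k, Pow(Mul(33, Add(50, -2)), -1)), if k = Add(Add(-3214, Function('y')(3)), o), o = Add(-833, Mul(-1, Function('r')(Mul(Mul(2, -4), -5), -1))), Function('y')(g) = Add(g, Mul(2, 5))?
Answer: Rational(-1015, 396) ≈ -2.5631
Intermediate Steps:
Function('y')(g) = Add(10, g) (Function('y')(g) = Add(g, 10) = Add(10, g))
o = -859 (o = Add(-833, Mul(-1, 26)) = Add(-833, -26) = -859)
k = -4060 (k = Add(Add(-3214, Add(10, 3)), -859) = Add(Add(-3214, 13), -859) = Add(-3201, -859) = -4060)
Mul(k, Pow(Mul(33, Add(50, -2)), -1)) = Mul(-4060, Pow(Mul(33, Add(50, -2)), -1)) = Mul(-4060, Pow(Mul(33, 48), -1)) = Mul(-4060, Pow(1584, -1)) = Mul(-4060, Rational(1, 1584)) = Rational(-1015, 396)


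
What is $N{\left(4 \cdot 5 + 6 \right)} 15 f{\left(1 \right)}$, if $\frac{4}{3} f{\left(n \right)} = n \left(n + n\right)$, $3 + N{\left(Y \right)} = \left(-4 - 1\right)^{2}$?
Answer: $495$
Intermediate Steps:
$N{\left(Y \right)} = 22$ ($N{\left(Y \right)} = -3 + \left(-4 - 1\right)^{2} = -3 + \left(-5\right)^{2} = -3 + 25 = 22$)
$f{\left(n \right)} = \frac{3 n^{2}}{2}$ ($f{\left(n \right)} = \frac{3 n \left(n + n\right)}{4} = \frac{3 n 2 n}{4} = \frac{3 \cdot 2 n^{2}}{4} = \frac{3 n^{2}}{2}$)
$N{\left(4 \cdot 5 + 6 \right)} 15 f{\left(1 \right)} = 22 \cdot 15 \frac{3 \cdot 1^{2}}{2} = 330 \cdot \frac{3}{2} \cdot 1 = 330 \cdot \frac{3}{2} = 495$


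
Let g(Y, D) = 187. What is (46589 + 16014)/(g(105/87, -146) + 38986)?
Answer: 62603/39173 ≈ 1.5981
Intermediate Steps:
(46589 + 16014)/(g(105/87, -146) + 38986) = (46589 + 16014)/(187 + 38986) = 62603/39173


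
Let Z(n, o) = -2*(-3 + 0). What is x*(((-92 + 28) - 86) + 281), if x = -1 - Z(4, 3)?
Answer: -917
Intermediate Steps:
Z(n, o) = 6 (Z(n, o) = -2*(-3) = 6)
x = -7 (x = -1 - 1*6 = -1 - 6 = -7)
x*(((-92 + 28) - 86) + 281) = -7*(((-92 + 28) - 86) + 281) = -7*((-64 - 86) + 281) = -7*(-150 + 281) = -7*131 = -917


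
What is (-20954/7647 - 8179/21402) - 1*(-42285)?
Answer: 2306632785823/54553698 ≈ 42282.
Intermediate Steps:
(-20954/7647 - 8179/21402) - 1*(-42285) = (-20954*1/7647 - 8179*1/21402) + 42285 = (-20954/7647 - 8179/21402) + 42285 = -170334107/54553698 + 42285 = 2306632785823/54553698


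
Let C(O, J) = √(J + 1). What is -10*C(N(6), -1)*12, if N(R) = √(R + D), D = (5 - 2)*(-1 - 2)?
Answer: 0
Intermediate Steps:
D = -9 (D = 3*(-3) = -9)
N(R) = √(-9 + R) (N(R) = √(R - 9) = √(-9 + R))
C(O, J) = √(1 + J)
-10*C(N(6), -1)*12 = -10*√(1 - 1)*12 = -10*√0*12 = -10*0*12 = 0*12 = 0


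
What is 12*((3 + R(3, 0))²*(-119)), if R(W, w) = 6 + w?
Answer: -115668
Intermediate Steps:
12*((3 + R(3, 0))²*(-119)) = 12*((3 + (6 + 0))²*(-119)) = 12*((3 + 6)²*(-119)) = 12*(9²*(-119)) = 12*(81*(-119)) = 12*(-9639) = -115668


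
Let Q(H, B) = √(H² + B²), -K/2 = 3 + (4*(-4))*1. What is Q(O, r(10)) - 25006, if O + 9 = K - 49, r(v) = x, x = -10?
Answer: -25006 + 2*√281 ≈ -24972.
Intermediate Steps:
r(v) = -10
K = 26 (K = -2*(3 + (4*(-4))*1) = -2*(3 - 16*1) = -2*(3 - 16) = -2*(-13) = 26)
O = -32 (O = -9 + (26 - 49) = -9 - 23 = -32)
Q(H, B) = √(B² + H²)
Q(O, r(10)) - 25006 = √((-10)² + (-32)²) - 25006 = √(100 + 1024) - 25006 = √1124 - 25006 = 2*√281 - 25006 = -25006 + 2*√281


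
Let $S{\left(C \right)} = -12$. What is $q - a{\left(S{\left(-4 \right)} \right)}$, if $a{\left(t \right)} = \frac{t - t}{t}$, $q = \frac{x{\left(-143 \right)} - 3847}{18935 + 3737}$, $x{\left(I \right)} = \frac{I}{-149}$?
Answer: $- \frac{143265}{844532} \approx -0.16964$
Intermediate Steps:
$x{\left(I \right)} = - \frac{I}{149}$ ($x{\left(I \right)} = I \left(- \frac{1}{149}\right) = - \frac{I}{149}$)
$q = - \frac{143265}{844532}$ ($q = \frac{\left(- \frac{1}{149}\right) \left(-143\right) - 3847}{18935 + 3737} = \frac{\frac{143}{149} - 3847}{22672} = \left(- \frac{573060}{149}\right) \frac{1}{22672} = - \frac{143265}{844532} \approx -0.16964$)
$a{\left(t \right)} = 0$ ($a{\left(t \right)} = \frac{0}{t} = 0$)
$q - a{\left(S{\left(-4 \right)} \right)} = - \frac{143265}{844532} - 0 = - \frac{143265}{844532} + 0 = - \frac{143265}{844532}$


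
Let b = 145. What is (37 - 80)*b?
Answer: -6235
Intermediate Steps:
(37 - 80)*b = (37 - 80)*145 = -43*145 = -6235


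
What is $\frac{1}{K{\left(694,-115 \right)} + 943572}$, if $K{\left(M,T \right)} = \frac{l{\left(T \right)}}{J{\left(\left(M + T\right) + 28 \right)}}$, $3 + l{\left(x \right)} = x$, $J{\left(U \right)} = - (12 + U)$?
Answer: $\frac{619}{584071186} \approx 1.0598 \cdot 10^{-6}$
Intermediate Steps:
$J{\left(U \right)} = -12 - U$
$l{\left(x \right)} = -3 + x$
$K{\left(M,T \right)} = \frac{-3 + T}{-40 - M - T}$ ($K{\left(M,T \right)} = \frac{-3 + T}{-12 - \left(\left(M + T\right) + 28\right)} = \frac{-3 + T}{-12 - \left(28 + M + T\right)} = \frac{-3 + T}{-40 - M - T}$)
$\frac{1}{K{\left(694,-115 \right)} + 943572} = \frac{1}{\frac{3 - -115}{40 + 694 - 115} + 943572} = \frac{1}{\frac{3 + 115}{619} + 943572} = \frac{1}{\frac{1}{619} \cdot 118 + 943572} = \frac{1}{\frac{118}{619} + 943572} = \frac{1}{\frac{584071186}{619}} = \frac{619}{584071186}$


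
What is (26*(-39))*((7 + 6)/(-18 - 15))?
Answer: 4394/11 ≈ 399.45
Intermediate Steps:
(26*(-39))*((7 + 6)/(-18 - 15)) = -13182/(-33) = -13182*(-1)/33 = -1014*(-13/33) = 4394/11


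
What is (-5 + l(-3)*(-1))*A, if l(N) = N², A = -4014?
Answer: 56196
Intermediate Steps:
(-5 + l(-3)*(-1))*A = (-5 + (-3)²*(-1))*(-4014) = (-5 + 9*(-1))*(-4014) = (-5 - 9)*(-4014) = -14*(-4014) = 56196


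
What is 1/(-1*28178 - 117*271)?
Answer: -1/59885 ≈ -1.6699e-5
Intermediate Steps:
1/(-1*28178 - 117*271) = 1/(-28178 - 31707) = 1/(-59885) = -1/59885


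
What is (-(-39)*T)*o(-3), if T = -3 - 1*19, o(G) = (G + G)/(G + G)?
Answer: -858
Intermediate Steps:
o(G) = 1 (o(G) = (2*G)/((2*G)) = (2*G)*(1/(2*G)) = 1)
T = -22 (T = -3 - 19 = -22)
(-(-39)*T)*o(-3) = -(-39)*(-22)*1 = -39*22*1 = -858*1 = -858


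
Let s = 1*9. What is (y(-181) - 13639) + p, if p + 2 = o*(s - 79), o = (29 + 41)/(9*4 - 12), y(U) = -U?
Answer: -81985/6 ≈ -13664.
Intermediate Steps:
s = 9
o = 35/12 (o = 70/(36 - 12) = 70/24 = 70*(1/24) = 35/12 ≈ 2.9167)
p = -1237/6 (p = -2 + 35*(9 - 79)/12 = -2 + (35/12)*(-70) = -2 - 1225/6 = -1237/6 ≈ -206.17)
(y(-181) - 13639) + p = (-1*(-181) - 13639) - 1237/6 = (181 - 13639) - 1237/6 = -13458 - 1237/6 = -81985/6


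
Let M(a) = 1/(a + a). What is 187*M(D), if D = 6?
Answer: 187/12 ≈ 15.583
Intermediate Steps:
M(a) = 1/(2*a)
187*M(D) = 187*((½)/6) = 187*((½)*(⅙)) = 187*(1/12) = 187/12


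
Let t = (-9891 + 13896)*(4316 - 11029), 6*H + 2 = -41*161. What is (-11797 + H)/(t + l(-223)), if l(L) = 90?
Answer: 5159/10754190 ≈ 0.00047972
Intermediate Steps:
H = -2201/2 (H = -⅓ + (-41*161)/6 = -⅓ + (⅙)*(-6601) = -⅓ - 6601/6 = -2201/2 ≈ -1100.5)
t = -26885565 (t = 4005*(-6713) = -26885565)
(-11797 + H)/(t + l(-223)) = (-11797 - 2201/2)/(-26885565 + 90) = -25795/2/(-26885475) = -25795/2*(-1/26885475) = 5159/10754190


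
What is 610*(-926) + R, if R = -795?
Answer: -565655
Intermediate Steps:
610*(-926) + R = 610*(-926) - 795 = -564860 - 795 = -565655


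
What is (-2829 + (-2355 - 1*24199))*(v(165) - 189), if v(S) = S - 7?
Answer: 910873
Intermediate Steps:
v(S) = -7 + S
(-2829 + (-2355 - 1*24199))*(v(165) - 189) = (-2829 + (-2355 - 1*24199))*((-7 + 165) - 189) = (-2829 + (-2355 - 24199))*(158 - 189) = (-2829 - 26554)*(-31) = -29383*(-31) = 910873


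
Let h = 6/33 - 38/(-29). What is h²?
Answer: 226576/101761 ≈ 2.2266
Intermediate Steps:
h = 476/319 (h = 6*(1/33) - 38*(-1/29) = 2/11 + 38/29 = 476/319 ≈ 1.4922)
h² = (476/319)² = 226576/101761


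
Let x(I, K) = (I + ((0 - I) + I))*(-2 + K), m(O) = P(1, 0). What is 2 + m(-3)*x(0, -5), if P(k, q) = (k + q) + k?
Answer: 2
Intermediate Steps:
P(k, q) = q + 2*k
m(O) = 2 (m(O) = 0 + 2*1 = 0 + 2 = 2)
x(I, K) = I*(-2 + K) (x(I, K) = (I + (-I + I))*(-2 + K) = (I + 0)*(-2 + K) = I*(-2 + K))
2 + m(-3)*x(0, -5) = 2 + 2*(0*(-2 - 5)) = 2 + 2*(0*(-7)) = 2 + 2*0 = 2 + 0 = 2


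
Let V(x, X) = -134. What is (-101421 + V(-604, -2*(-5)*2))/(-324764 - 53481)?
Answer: 20311/75649 ≈ 0.26849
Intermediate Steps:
(-101421 + V(-604, -2*(-5)*2))/(-324764 - 53481) = (-101421 - 134)/(-324764 - 53481) = -101555/(-378245) = -101555*(-1/378245) = 20311/75649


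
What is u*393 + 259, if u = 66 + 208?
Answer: 107941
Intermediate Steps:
u = 274
u*393 + 259 = 274*393 + 259 = 107682 + 259 = 107941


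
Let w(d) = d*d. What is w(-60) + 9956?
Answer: 13556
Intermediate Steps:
w(d) = d**2
w(-60) + 9956 = (-60)**2 + 9956 = 3600 + 9956 = 13556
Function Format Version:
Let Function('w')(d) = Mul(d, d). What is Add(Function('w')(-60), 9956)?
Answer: 13556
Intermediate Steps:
Function('w')(d) = Pow(d, 2)
Add(Function('w')(-60), 9956) = Add(Pow(-60, 2), 9956) = Add(3600, 9956) = 13556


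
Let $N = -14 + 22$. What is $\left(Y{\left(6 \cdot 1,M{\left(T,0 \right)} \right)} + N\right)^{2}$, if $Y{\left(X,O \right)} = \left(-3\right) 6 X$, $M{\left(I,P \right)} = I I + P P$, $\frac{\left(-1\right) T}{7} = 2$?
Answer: $10000$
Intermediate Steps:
$T = -14$ ($T = \left(-7\right) 2 = -14$)
$M{\left(I,P \right)} = I^{2} + P^{2}$
$Y{\left(X,O \right)} = - 18 X$
$N = 8$
$\left(Y{\left(6 \cdot 1,M{\left(T,0 \right)} \right)} + N\right)^{2} = \left(- 18 \cdot 6 \cdot 1 + 8\right)^{2} = \left(\left(-18\right) 6 + 8\right)^{2} = \left(-108 + 8\right)^{2} = \left(-100\right)^{2} = 10000$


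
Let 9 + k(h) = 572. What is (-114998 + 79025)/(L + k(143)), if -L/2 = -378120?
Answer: -35973/756803 ≈ -0.047533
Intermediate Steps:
L = 756240 (L = -2*(-378120) = 756240)
k(h) = 563 (k(h) = -9 + 572 = 563)
(-114998 + 79025)/(L + k(143)) = (-114998 + 79025)/(756240 + 563) = -35973/756803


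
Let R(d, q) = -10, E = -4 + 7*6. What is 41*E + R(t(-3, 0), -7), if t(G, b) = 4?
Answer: 1548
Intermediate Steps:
E = 38 (E = -4 + 42 = 38)
41*E + R(t(-3, 0), -7) = 41*38 - 10 = 1558 - 10 = 1548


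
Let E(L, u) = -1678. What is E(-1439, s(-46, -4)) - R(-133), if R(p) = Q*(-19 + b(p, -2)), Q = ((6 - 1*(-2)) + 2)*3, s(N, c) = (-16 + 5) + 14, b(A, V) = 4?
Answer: -1228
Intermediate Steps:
s(N, c) = 3 (s(N, c) = -11 + 14 = 3)
Q = 30 (Q = ((6 + 2) + 2)*3 = (8 + 2)*3 = 10*3 = 30)
R(p) = -450 (R(p) = 30*(-19 + 4) = 30*(-15) = -450)
E(-1439, s(-46, -4)) - R(-133) = -1678 - 1*(-450) = -1678 + 450 = -1228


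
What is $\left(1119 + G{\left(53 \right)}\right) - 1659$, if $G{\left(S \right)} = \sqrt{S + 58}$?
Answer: $-540 + \sqrt{111} \approx -529.46$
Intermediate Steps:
$G{\left(S \right)} = \sqrt{58 + S}$
$\left(1119 + G{\left(53 \right)}\right) - 1659 = \left(1119 + \sqrt{58 + 53}\right) - 1659 = \left(1119 + \sqrt{111}\right) - 1659 = -540 + \sqrt{111}$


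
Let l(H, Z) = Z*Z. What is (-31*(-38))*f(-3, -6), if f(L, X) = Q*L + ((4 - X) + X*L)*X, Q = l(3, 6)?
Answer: -325128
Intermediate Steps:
l(H, Z) = Z²
Q = 36 (Q = 6² = 36)
f(L, X) = 36*L + X*(4 - X + L*X) (f(L, X) = 36*L + ((4 - X) + X*L)*X = 36*L + ((4 - X) + L*X)*X = 36*L + (4 - X + L*X)*X = 36*L + X*(4 - X + L*X))
(-31*(-38))*f(-3, -6) = (-31*(-38))*(-1*(-6)² + 4*(-6) + 36*(-3) - 3*(-6)²) = 1178*(-1*36 - 24 - 108 - 3*36) = 1178*(-36 - 24 - 108 - 108) = 1178*(-276) = -325128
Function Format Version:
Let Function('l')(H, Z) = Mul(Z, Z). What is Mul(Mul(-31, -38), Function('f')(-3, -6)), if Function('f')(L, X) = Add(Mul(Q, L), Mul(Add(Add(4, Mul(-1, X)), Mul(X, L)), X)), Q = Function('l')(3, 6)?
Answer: -325128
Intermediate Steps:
Function('l')(H, Z) = Pow(Z, 2)
Q = 36 (Q = Pow(6, 2) = 36)
Function('f')(L, X) = Add(Mul(36, L), Mul(X, Add(4, Mul(-1, X), Mul(L, X)))) (Function('f')(L, X) = Add(Mul(36, L), Mul(Add(Add(4, Mul(-1, X)), Mul(X, L)), X)) = Add(Mul(36, L), Mul(Add(Add(4, Mul(-1, X)), Mul(L, X)), X)) = Add(Mul(36, L), Mul(Add(4, Mul(-1, X), Mul(L, X)), X)) = Add(Mul(36, L), Mul(X, Add(4, Mul(-1, X), Mul(L, X)))))
Mul(Mul(-31, -38), Function('f')(-3, -6)) = Mul(Mul(-31, -38), Add(Mul(-1, Pow(-6, 2)), Mul(4, -6), Mul(36, -3), Mul(-3, Pow(-6, 2)))) = Mul(1178, Add(Mul(-1, 36), -24, -108, Mul(-3, 36))) = Mul(1178, Add(-36, -24, -108, -108)) = Mul(1178, -276) = -325128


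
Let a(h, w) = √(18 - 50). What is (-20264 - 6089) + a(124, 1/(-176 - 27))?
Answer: -26353 + 4*I*√2 ≈ -26353.0 + 5.6569*I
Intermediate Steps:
a(h, w) = 4*I*√2 (a(h, w) = √(-32) = 4*I*√2)
(-20264 - 6089) + a(124, 1/(-176 - 27)) = (-20264 - 6089) + 4*I*√2 = -26353 + 4*I*√2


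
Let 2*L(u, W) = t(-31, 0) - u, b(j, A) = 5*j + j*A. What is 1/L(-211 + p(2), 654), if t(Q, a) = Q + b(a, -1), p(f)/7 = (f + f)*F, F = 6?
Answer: 1/6 ≈ 0.16667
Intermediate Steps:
p(f) = 84*f (p(f) = 7*((f + f)*6) = 7*((2*f)*6) = 7*(12*f) = 84*f)
b(j, A) = 5*j + A*j
t(Q, a) = Q + 4*a (t(Q, a) = Q + a*(5 - 1) = Q + a*4 = Q + 4*a)
L(u, W) = -31/2 - u/2 (L(u, W) = ((-31 + 4*0) - u)/2 = ((-31 + 0) - u)/2 = (-31 - u)/2 = -31/2 - u/2)
1/L(-211 + p(2), 654) = 1/(-31/2 - (-211 + 84*2)/2) = 1/(-31/2 - (-211 + 168)/2) = 1/(-31/2 - 1/2*(-43)) = 1/(-31/2 + 43/2) = 1/6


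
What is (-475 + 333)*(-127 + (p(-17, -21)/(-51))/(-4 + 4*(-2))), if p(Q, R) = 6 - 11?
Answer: 5518759/306 ≈ 18035.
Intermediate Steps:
p(Q, R) = -5
(-475 + 333)*(-127 + (p(-17, -21)/(-51))/(-4 + 4*(-2))) = (-475 + 333)*(-127 + (-5/(-51))/(-4 + 4*(-2))) = -142*(-127 + (-5*(-1/51))/(-4 - 8)) = -142*(-127 + (5/51)/(-12)) = -142*(-127 + (5/51)*(-1/12)) = -142*(-127 - 5/612) = -142*(-77729/612) = 5518759/306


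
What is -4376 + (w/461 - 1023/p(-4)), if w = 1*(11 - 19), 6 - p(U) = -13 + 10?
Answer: -6209233/1383 ≈ -4489.7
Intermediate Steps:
p(U) = 9 (p(U) = 6 - (-13 + 10) = 6 - 1*(-3) = 6 + 3 = 9)
w = -8 (w = 1*(-8) = -8)
-4376 + (w/461 - 1023/p(-4)) = -4376 + (-8/461 - 1023/9) = -4376 + (-8*1/461 - 1023*⅑) = -4376 + (-8/461 - 341/3) = -4376 - 157225/1383 = -6209233/1383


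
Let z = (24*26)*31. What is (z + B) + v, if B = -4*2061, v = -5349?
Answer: 5751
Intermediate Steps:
B = -8244
z = 19344 (z = 624*31 = 19344)
(z + B) + v = (19344 - 8244) - 5349 = 11100 - 5349 = 5751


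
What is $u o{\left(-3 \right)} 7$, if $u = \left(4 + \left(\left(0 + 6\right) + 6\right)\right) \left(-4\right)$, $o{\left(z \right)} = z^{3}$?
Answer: $12096$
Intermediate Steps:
$u = -64$ ($u = \left(4 + \left(6 + 6\right)\right) \left(-4\right) = \left(4 + 12\right) \left(-4\right) = 16 \left(-4\right) = -64$)
$u o{\left(-3 \right)} 7 = - 64 \left(-3\right)^{3} \cdot 7 = \left(-64\right) \left(-27\right) 7 = 1728 \cdot 7 = 12096$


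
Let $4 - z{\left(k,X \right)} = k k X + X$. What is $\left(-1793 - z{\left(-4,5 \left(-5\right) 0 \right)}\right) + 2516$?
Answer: $719$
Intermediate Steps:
$z{\left(k,X \right)} = 4 - X - X k^{2}$ ($z{\left(k,X \right)} = 4 - \left(k k X + X\right) = 4 - \left(k^{2} X + X\right) = 4 - \left(X k^{2} + X\right) = 4 - \left(X + X k^{2}\right) = 4 - X - X k^{2}$)
$\left(-1793 - z{\left(-4,5 \left(-5\right) 0 \right)}\right) + 2516 = \left(-1793 - \left(4 - 5 \left(-5\right) 0 - 5 \left(-5\right) 0 \left(-4\right)^{2}\right)\right) + 2516 = \left(-1793 - \left(4 - \left(-25\right) 0 - \left(-25\right) 0 \cdot 16\right)\right) + 2516 = \left(-1793 - \left(4 - 0 - 0 \cdot 16\right)\right) + 2516 = \left(-1793 - \left(4 + 0 + 0\right)\right) + 2516 = \left(-1793 - 4\right) + 2516 = -1797 + 2516 = 719$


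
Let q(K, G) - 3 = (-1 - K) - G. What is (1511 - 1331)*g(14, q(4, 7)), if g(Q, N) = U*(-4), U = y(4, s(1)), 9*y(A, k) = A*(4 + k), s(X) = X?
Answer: -1600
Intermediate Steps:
y(A, k) = A*(4 + k)/9 (y(A, k) = (A*(4 + k))/9 = A*(4 + k)/9)
U = 20/9 (U = (⅑)*4*(4 + 1) = (⅑)*4*5 = 20/9 ≈ 2.2222)
q(K, G) = 2 - G - K (q(K, G) = 3 + ((-1 - K) - G) = 3 + (-1 - G - K) = 2 - G - K)
g(Q, N) = -80/9 (g(Q, N) = (20/9)*(-4) = -80/9)
(1511 - 1331)*g(14, q(4, 7)) = (1511 - 1331)*(-80/9) = 180*(-80/9) = -1600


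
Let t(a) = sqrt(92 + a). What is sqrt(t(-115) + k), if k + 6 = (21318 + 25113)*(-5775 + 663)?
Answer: sqrt(-237355278 + I*sqrt(23)) ≈ 0.e-4 + 15406.0*I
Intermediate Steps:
k = -237355278 (k = -6 + (21318 + 25113)*(-5775 + 663) = -6 + 46431*(-5112) = -6 - 237355272 = -237355278)
sqrt(t(-115) + k) = sqrt(sqrt(92 - 115) - 237355278) = sqrt(sqrt(-23) - 237355278) = sqrt(I*sqrt(23) - 237355278) = sqrt(-237355278 + I*sqrt(23))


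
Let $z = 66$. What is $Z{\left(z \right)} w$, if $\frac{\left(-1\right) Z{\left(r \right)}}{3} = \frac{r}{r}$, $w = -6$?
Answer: $18$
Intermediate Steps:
$Z{\left(r \right)} = -3$ ($Z{\left(r \right)} = - 3 \frac{r}{r} = \left(-3\right) 1 = -3$)
$Z{\left(z \right)} w = \left(-3\right) \left(-6\right) = 18$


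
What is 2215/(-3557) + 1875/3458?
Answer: -990095/12300106 ≈ -0.080495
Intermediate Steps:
2215/(-3557) + 1875/3458 = 2215*(-1/3557) + 1875*(1/3458) = -2215/3557 + 1875/3458 = -990095/12300106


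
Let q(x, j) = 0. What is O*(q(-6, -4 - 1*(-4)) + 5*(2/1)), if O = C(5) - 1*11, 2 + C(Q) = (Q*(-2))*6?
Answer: -730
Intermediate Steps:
C(Q) = -2 - 12*Q (C(Q) = -2 + (Q*(-2))*6 = -2 - 2*Q*6 = -2 - 12*Q)
O = -73 (O = (-2 - 12*5) - 1*11 = (-2 - 60) - 11 = -62 - 11 = -73)
O*(q(-6, -4 - 1*(-4)) + 5*(2/1)) = -73*(0 + 5*(2/1)) = -73*(0 + 5*(2*1)) = -73*(0 + 5*2) = -73*(0 + 10) = -73*10 = -730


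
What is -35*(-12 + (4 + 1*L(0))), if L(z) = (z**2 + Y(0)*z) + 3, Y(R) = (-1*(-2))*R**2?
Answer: 175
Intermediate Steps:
Y(R) = 2*R**2
L(z) = 3 + z**2 (L(z) = (z**2 + (2*0**2)*z) + 3 = (z**2 + (2*0)*z) + 3 = (z**2 + 0*z) + 3 = (z**2 + 0) + 3 = z**2 + 3 = 3 + z**2)
-35*(-12 + (4 + 1*L(0))) = -35*(-12 + (4 + 1*(3 + 0**2))) = -35*(-12 + (4 + 1*(3 + 0))) = -35*(-12 + (4 + 1*3)) = -35*(-12 + (4 + 3)) = -35*(-12 + 7) = -35*(-5) = 175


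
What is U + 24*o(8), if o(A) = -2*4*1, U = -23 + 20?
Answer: -195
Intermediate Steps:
U = -3
o(A) = -8 (o(A) = -8*1 = -8)
U + 24*o(8) = -3 + 24*(-8) = -3 - 192 = -195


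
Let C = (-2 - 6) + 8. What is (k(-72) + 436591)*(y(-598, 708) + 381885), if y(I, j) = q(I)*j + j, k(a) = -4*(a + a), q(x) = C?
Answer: 167257034031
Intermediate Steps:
C = 0 (C = -8 + 8 = 0)
q(x) = 0
k(a) = -8*a
y(I, j) = j (y(I, j) = 0*j + j = 0 + j = j)
(k(-72) + 436591)*(y(-598, 708) + 381885) = (-8*(-72) + 436591)*(708 + 381885) = (576 + 436591)*382593 = 437167*382593 = 167257034031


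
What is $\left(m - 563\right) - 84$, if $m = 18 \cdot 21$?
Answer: $-269$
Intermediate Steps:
$m = 378$
$\left(m - 563\right) - 84 = \left(378 - 563\right) - 84 = -185 - 84 = -269$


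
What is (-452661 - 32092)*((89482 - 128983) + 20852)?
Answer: 9040158697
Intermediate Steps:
(-452661 - 32092)*((89482 - 128983) + 20852) = -484753*(-39501 + 20852) = -484753*(-18649) = 9040158697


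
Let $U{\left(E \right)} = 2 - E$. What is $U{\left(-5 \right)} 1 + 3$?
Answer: $10$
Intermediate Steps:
$U{\left(-5 \right)} 1 + 3 = \left(2 - -5\right) 1 + 3 = \left(2 + 5\right) 1 + 3 = 7 \cdot 1 + 3 = 7 + 3 = 10$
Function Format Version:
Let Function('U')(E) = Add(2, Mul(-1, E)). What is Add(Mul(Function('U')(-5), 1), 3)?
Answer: 10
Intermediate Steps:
Add(Mul(Function('U')(-5), 1), 3) = Add(Mul(Add(2, Mul(-1, -5)), 1), 3) = Add(Mul(Add(2, 5), 1), 3) = Add(Mul(7, 1), 3) = Add(7, 3) = 10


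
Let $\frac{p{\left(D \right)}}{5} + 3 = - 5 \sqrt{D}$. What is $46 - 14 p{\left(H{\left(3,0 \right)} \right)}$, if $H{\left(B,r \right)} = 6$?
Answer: $256 + 350 \sqrt{6} \approx 1113.3$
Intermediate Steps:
$p{\left(D \right)} = -15 - 25 \sqrt{D}$ ($p{\left(D \right)} = -15 + 5 \left(- 5 \sqrt{D}\right) = -15 - 25 \sqrt{D}$)
$46 - 14 p{\left(H{\left(3,0 \right)} \right)} = 46 - 14 \left(-15 - 25 \sqrt{6}\right) = 46 + \left(210 + 350 \sqrt{6}\right) = 256 + 350 \sqrt{6}$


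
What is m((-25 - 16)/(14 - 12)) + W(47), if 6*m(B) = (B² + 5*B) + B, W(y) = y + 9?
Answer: 2533/24 ≈ 105.54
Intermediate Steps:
W(y) = 9 + y
m(B) = B + B²/6 (m(B) = ((B² + 5*B) + B)/6 = (B² + 6*B)/6 = B + B²/6)
m((-25 - 16)/(14 - 12)) + W(47) = ((-25 - 16)/(14 - 12))*(6 + (-25 - 16)/(14 - 12))/6 + (9 + 47) = (-41/2)*(6 - 41/2)/6 + 56 = (-41*½)*(6 - 41*½)/6 + 56 = (⅙)*(-41/2)*(6 - 41/2) + 56 = (⅙)*(-41/2)*(-29/2) + 56 = 1189/24 + 56 = 2533/24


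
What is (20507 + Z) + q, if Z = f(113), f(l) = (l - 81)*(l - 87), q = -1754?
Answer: 19585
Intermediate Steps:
f(l) = (-87 + l)*(-81 + l) (f(l) = (-81 + l)*(-87 + l) = (-87 + l)*(-81 + l))
Z = 832 (Z = 7047 + 113**2 - 168*113 = 7047 + 12769 - 18984 = 832)
(20507 + Z) + q = (20507 + 832) - 1754 = 21339 - 1754 = 19585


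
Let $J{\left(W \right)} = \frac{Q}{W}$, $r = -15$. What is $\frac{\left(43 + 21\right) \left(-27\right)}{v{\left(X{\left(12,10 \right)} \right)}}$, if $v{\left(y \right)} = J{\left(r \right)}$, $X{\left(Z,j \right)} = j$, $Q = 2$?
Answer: $12960$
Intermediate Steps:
$J{\left(W \right)} = \frac{2}{W}$
$v{\left(y \right)} = - \frac{2}{15}$ ($v{\left(y \right)} = \frac{2}{-15} = 2 \left(- \frac{1}{15}\right) = - \frac{2}{15}$)
$\frac{\left(43 + 21\right) \left(-27\right)}{v{\left(X{\left(12,10 \right)} \right)}} = \frac{\left(43 + 21\right) \left(-27\right)}{- \frac{2}{15}} = 64 \left(-27\right) \left(- \frac{15}{2}\right) = \left(-1728\right) \left(- \frac{15}{2}\right) = 12960$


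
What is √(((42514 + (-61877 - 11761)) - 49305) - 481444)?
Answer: I*√561873 ≈ 749.58*I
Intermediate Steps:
√(((42514 + (-61877 - 11761)) - 49305) - 481444) = √(((42514 - 73638) - 49305) - 481444) = √((-31124 - 49305) - 481444) = √(-80429 - 481444) = √(-561873) = I*√561873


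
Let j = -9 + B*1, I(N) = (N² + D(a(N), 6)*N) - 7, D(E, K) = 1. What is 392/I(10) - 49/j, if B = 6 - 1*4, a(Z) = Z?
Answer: 1113/103 ≈ 10.806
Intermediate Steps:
B = 2 (B = 6 - 4 = 2)
I(N) = -7 + N + N² (I(N) = (N² + 1*N) - 7 = (N² + N) - 7 = (N + N²) - 7 = -7 + N + N²)
j = -7 (j = -9 + 2*1 = -9 + 2 = -7)
392/I(10) - 49/j = 392/(-7 + 10 + 10²) - 49/(-7) = 392/(-7 + 10 + 100) - 49*(-⅐) = 392/103 + 7 = 1113/103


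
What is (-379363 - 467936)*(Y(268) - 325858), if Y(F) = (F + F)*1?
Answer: 275645005278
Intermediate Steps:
Y(F) = 2*F (Y(F) = (2*F)*1 = 2*F)
(-379363 - 467936)*(Y(268) - 325858) = (-379363 - 467936)*(2*268 - 325858) = -847299*(536 - 325858) = -847299*(-325322) = 275645005278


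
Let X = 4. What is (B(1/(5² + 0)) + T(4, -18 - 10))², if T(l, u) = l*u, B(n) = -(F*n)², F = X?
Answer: 4902240256/390625 ≈ 12550.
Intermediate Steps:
F = 4
B(n) = -16*n² (B(n) = -(4*n)² = -16*n²)
(B(1/(5² + 0)) + T(4, -18 - 10))² = (-16/(5² + 0)² + 4*(-18 - 10))² = (-16/(25 + 0)² + 4*(-28))² = (-16*(1/25)² - 112)² = (-16*1/625 - 112)² = (-16/625 - 112)² = (-70016/625)² = 4902240256/390625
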